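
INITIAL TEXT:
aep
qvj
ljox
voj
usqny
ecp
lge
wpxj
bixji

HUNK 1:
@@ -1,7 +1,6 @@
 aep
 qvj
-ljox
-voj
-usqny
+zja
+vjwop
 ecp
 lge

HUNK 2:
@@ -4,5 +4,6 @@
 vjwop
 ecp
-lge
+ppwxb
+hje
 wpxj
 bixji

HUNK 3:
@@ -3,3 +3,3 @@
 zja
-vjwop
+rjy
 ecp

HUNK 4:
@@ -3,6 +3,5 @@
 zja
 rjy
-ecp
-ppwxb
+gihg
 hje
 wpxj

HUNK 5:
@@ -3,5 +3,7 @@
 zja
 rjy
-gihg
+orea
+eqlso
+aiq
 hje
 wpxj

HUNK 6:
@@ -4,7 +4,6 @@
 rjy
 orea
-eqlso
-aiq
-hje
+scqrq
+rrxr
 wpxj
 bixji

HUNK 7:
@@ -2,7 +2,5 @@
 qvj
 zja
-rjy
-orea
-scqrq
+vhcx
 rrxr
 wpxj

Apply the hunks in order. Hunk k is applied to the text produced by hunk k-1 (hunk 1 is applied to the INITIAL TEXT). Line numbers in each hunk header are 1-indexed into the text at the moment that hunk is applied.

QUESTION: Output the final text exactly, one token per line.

Hunk 1: at line 1 remove [ljox,voj,usqny] add [zja,vjwop] -> 8 lines: aep qvj zja vjwop ecp lge wpxj bixji
Hunk 2: at line 4 remove [lge] add [ppwxb,hje] -> 9 lines: aep qvj zja vjwop ecp ppwxb hje wpxj bixji
Hunk 3: at line 3 remove [vjwop] add [rjy] -> 9 lines: aep qvj zja rjy ecp ppwxb hje wpxj bixji
Hunk 4: at line 3 remove [ecp,ppwxb] add [gihg] -> 8 lines: aep qvj zja rjy gihg hje wpxj bixji
Hunk 5: at line 3 remove [gihg] add [orea,eqlso,aiq] -> 10 lines: aep qvj zja rjy orea eqlso aiq hje wpxj bixji
Hunk 6: at line 4 remove [eqlso,aiq,hje] add [scqrq,rrxr] -> 9 lines: aep qvj zja rjy orea scqrq rrxr wpxj bixji
Hunk 7: at line 2 remove [rjy,orea,scqrq] add [vhcx] -> 7 lines: aep qvj zja vhcx rrxr wpxj bixji

Answer: aep
qvj
zja
vhcx
rrxr
wpxj
bixji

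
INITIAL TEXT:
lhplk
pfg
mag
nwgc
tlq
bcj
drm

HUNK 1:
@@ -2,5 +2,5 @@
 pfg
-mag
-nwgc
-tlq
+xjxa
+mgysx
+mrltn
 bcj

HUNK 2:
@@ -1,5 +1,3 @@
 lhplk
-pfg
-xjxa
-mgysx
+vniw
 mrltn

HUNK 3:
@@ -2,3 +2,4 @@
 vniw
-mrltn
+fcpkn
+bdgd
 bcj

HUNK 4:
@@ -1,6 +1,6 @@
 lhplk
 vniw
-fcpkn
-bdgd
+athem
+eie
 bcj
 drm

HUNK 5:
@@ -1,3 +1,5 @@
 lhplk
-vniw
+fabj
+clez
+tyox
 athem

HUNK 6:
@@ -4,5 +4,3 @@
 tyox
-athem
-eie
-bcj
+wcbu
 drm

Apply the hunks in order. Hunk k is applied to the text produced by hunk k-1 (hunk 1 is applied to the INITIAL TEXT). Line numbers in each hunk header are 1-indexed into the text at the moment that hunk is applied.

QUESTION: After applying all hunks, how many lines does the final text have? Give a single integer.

Hunk 1: at line 2 remove [mag,nwgc,tlq] add [xjxa,mgysx,mrltn] -> 7 lines: lhplk pfg xjxa mgysx mrltn bcj drm
Hunk 2: at line 1 remove [pfg,xjxa,mgysx] add [vniw] -> 5 lines: lhplk vniw mrltn bcj drm
Hunk 3: at line 2 remove [mrltn] add [fcpkn,bdgd] -> 6 lines: lhplk vniw fcpkn bdgd bcj drm
Hunk 4: at line 1 remove [fcpkn,bdgd] add [athem,eie] -> 6 lines: lhplk vniw athem eie bcj drm
Hunk 5: at line 1 remove [vniw] add [fabj,clez,tyox] -> 8 lines: lhplk fabj clez tyox athem eie bcj drm
Hunk 6: at line 4 remove [athem,eie,bcj] add [wcbu] -> 6 lines: lhplk fabj clez tyox wcbu drm
Final line count: 6

Answer: 6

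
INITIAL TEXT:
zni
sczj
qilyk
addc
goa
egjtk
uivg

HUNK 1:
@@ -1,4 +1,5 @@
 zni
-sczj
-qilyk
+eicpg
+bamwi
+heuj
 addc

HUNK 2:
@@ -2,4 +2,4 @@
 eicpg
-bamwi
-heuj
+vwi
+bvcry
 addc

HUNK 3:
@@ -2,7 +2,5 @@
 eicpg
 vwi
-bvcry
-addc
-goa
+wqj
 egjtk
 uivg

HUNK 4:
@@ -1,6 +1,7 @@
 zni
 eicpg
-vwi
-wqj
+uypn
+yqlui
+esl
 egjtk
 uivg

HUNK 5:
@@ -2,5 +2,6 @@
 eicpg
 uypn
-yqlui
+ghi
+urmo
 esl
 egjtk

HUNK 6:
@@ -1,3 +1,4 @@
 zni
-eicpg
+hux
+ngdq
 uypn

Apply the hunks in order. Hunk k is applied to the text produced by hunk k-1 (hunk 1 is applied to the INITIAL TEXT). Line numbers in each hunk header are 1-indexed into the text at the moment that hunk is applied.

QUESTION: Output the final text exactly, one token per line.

Answer: zni
hux
ngdq
uypn
ghi
urmo
esl
egjtk
uivg

Derivation:
Hunk 1: at line 1 remove [sczj,qilyk] add [eicpg,bamwi,heuj] -> 8 lines: zni eicpg bamwi heuj addc goa egjtk uivg
Hunk 2: at line 2 remove [bamwi,heuj] add [vwi,bvcry] -> 8 lines: zni eicpg vwi bvcry addc goa egjtk uivg
Hunk 3: at line 2 remove [bvcry,addc,goa] add [wqj] -> 6 lines: zni eicpg vwi wqj egjtk uivg
Hunk 4: at line 1 remove [vwi,wqj] add [uypn,yqlui,esl] -> 7 lines: zni eicpg uypn yqlui esl egjtk uivg
Hunk 5: at line 2 remove [yqlui] add [ghi,urmo] -> 8 lines: zni eicpg uypn ghi urmo esl egjtk uivg
Hunk 6: at line 1 remove [eicpg] add [hux,ngdq] -> 9 lines: zni hux ngdq uypn ghi urmo esl egjtk uivg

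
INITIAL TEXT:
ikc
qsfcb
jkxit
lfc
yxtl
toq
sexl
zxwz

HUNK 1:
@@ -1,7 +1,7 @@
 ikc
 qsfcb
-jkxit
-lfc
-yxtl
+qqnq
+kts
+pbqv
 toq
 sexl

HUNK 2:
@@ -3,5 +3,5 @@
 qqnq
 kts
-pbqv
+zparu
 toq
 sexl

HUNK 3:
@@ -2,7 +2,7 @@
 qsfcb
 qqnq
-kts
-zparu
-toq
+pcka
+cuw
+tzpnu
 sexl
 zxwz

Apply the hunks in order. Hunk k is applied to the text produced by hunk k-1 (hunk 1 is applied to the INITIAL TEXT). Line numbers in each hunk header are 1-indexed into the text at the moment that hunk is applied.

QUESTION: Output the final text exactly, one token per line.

Hunk 1: at line 1 remove [jkxit,lfc,yxtl] add [qqnq,kts,pbqv] -> 8 lines: ikc qsfcb qqnq kts pbqv toq sexl zxwz
Hunk 2: at line 3 remove [pbqv] add [zparu] -> 8 lines: ikc qsfcb qqnq kts zparu toq sexl zxwz
Hunk 3: at line 2 remove [kts,zparu,toq] add [pcka,cuw,tzpnu] -> 8 lines: ikc qsfcb qqnq pcka cuw tzpnu sexl zxwz

Answer: ikc
qsfcb
qqnq
pcka
cuw
tzpnu
sexl
zxwz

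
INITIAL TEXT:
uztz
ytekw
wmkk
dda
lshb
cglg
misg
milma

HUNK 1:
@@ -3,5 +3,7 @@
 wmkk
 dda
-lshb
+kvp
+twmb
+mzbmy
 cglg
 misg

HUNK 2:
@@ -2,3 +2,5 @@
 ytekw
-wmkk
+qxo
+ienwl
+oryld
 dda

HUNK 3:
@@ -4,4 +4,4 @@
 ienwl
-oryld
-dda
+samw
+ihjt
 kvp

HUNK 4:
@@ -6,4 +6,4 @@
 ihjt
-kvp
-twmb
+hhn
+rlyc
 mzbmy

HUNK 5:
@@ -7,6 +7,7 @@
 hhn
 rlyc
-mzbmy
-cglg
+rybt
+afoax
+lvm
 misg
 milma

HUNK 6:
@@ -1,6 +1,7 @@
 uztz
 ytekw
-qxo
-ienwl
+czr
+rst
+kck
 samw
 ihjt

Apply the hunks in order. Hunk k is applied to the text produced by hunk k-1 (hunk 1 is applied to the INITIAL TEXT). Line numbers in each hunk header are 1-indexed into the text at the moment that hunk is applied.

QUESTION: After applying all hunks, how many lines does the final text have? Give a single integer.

Answer: 14

Derivation:
Hunk 1: at line 3 remove [lshb] add [kvp,twmb,mzbmy] -> 10 lines: uztz ytekw wmkk dda kvp twmb mzbmy cglg misg milma
Hunk 2: at line 2 remove [wmkk] add [qxo,ienwl,oryld] -> 12 lines: uztz ytekw qxo ienwl oryld dda kvp twmb mzbmy cglg misg milma
Hunk 3: at line 4 remove [oryld,dda] add [samw,ihjt] -> 12 lines: uztz ytekw qxo ienwl samw ihjt kvp twmb mzbmy cglg misg milma
Hunk 4: at line 6 remove [kvp,twmb] add [hhn,rlyc] -> 12 lines: uztz ytekw qxo ienwl samw ihjt hhn rlyc mzbmy cglg misg milma
Hunk 5: at line 7 remove [mzbmy,cglg] add [rybt,afoax,lvm] -> 13 lines: uztz ytekw qxo ienwl samw ihjt hhn rlyc rybt afoax lvm misg milma
Hunk 6: at line 1 remove [qxo,ienwl] add [czr,rst,kck] -> 14 lines: uztz ytekw czr rst kck samw ihjt hhn rlyc rybt afoax lvm misg milma
Final line count: 14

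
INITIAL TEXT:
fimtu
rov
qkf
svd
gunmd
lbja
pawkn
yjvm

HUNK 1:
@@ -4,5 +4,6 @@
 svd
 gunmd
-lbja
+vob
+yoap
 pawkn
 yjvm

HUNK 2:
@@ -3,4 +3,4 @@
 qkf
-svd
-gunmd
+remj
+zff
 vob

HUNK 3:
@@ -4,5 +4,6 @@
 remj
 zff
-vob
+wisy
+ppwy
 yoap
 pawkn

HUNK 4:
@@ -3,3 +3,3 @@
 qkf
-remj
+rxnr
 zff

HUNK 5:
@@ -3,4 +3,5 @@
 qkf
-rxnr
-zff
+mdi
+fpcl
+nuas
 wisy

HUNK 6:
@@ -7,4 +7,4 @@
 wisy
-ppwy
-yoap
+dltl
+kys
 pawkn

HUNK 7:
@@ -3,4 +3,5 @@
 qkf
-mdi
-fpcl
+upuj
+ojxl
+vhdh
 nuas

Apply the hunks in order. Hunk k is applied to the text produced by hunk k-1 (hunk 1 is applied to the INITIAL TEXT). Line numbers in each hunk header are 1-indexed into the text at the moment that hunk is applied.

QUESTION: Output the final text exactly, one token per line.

Hunk 1: at line 4 remove [lbja] add [vob,yoap] -> 9 lines: fimtu rov qkf svd gunmd vob yoap pawkn yjvm
Hunk 2: at line 3 remove [svd,gunmd] add [remj,zff] -> 9 lines: fimtu rov qkf remj zff vob yoap pawkn yjvm
Hunk 3: at line 4 remove [vob] add [wisy,ppwy] -> 10 lines: fimtu rov qkf remj zff wisy ppwy yoap pawkn yjvm
Hunk 4: at line 3 remove [remj] add [rxnr] -> 10 lines: fimtu rov qkf rxnr zff wisy ppwy yoap pawkn yjvm
Hunk 5: at line 3 remove [rxnr,zff] add [mdi,fpcl,nuas] -> 11 lines: fimtu rov qkf mdi fpcl nuas wisy ppwy yoap pawkn yjvm
Hunk 6: at line 7 remove [ppwy,yoap] add [dltl,kys] -> 11 lines: fimtu rov qkf mdi fpcl nuas wisy dltl kys pawkn yjvm
Hunk 7: at line 3 remove [mdi,fpcl] add [upuj,ojxl,vhdh] -> 12 lines: fimtu rov qkf upuj ojxl vhdh nuas wisy dltl kys pawkn yjvm

Answer: fimtu
rov
qkf
upuj
ojxl
vhdh
nuas
wisy
dltl
kys
pawkn
yjvm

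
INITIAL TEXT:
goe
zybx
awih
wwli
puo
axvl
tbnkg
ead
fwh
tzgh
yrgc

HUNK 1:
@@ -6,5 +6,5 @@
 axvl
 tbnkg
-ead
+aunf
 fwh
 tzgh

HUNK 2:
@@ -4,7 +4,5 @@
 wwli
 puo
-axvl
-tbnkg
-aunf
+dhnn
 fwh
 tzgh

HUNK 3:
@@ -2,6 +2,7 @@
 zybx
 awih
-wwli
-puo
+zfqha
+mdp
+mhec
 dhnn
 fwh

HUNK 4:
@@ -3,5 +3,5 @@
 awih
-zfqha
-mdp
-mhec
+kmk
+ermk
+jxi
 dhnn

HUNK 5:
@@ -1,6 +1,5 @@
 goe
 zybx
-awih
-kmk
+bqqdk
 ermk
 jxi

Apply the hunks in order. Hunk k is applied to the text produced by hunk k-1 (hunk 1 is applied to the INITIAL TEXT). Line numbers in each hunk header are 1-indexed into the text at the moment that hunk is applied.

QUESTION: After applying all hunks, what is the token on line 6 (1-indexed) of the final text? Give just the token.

Hunk 1: at line 6 remove [ead] add [aunf] -> 11 lines: goe zybx awih wwli puo axvl tbnkg aunf fwh tzgh yrgc
Hunk 2: at line 4 remove [axvl,tbnkg,aunf] add [dhnn] -> 9 lines: goe zybx awih wwli puo dhnn fwh tzgh yrgc
Hunk 3: at line 2 remove [wwli,puo] add [zfqha,mdp,mhec] -> 10 lines: goe zybx awih zfqha mdp mhec dhnn fwh tzgh yrgc
Hunk 4: at line 3 remove [zfqha,mdp,mhec] add [kmk,ermk,jxi] -> 10 lines: goe zybx awih kmk ermk jxi dhnn fwh tzgh yrgc
Hunk 5: at line 1 remove [awih,kmk] add [bqqdk] -> 9 lines: goe zybx bqqdk ermk jxi dhnn fwh tzgh yrgc
Final line 6: dhnn

Answer: dhnn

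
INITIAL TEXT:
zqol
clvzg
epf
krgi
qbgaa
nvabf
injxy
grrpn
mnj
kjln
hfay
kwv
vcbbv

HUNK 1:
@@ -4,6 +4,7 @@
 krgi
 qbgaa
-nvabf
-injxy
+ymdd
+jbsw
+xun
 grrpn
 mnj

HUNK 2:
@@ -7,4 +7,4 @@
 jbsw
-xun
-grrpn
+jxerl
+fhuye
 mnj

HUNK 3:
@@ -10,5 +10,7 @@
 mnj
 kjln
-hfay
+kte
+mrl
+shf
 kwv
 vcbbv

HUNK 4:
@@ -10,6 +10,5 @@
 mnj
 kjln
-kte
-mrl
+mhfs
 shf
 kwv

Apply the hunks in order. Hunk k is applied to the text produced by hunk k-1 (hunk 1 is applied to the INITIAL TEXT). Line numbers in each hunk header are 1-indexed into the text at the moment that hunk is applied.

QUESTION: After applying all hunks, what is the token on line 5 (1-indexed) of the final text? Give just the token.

Answer: qbgaa

Derivation:
Hunk 1: at line 4 remove [nvabf,injxy] add [ymdd,jbsw,xun] -> 14 lines: zqol clvzg epf krgi qbgaa ymdd jbsw xun grrpn mnj kjln hfay kwv vcbbv
Hunk 2: at line 7 remove [xun,grrpn] add [jxerl,fhuye] -> 14 lines: zqol clvzg epf krgi qbgaa ymdd jbsw jxerl fhuye mnj kjln hfay kwv vcbbv
Hunk 3: at line 10 remove [hfay] add [kte,mrl,shf] -> 16 lines: zqol clvzg epf krgi qbgaa ymdd jbsw jxerl fhuye mnj kjln kte mrl shf kwv vcbbv
Hunk 4: at line 10 remove [kte,mrl] add [mhfs] -> 15 lines: zqol clvzg epf krgi qbgaa ymdd jbsw jxerl fhuye mnj kjln mhfs shf kwv vcbbv
Final line 5: qbgaa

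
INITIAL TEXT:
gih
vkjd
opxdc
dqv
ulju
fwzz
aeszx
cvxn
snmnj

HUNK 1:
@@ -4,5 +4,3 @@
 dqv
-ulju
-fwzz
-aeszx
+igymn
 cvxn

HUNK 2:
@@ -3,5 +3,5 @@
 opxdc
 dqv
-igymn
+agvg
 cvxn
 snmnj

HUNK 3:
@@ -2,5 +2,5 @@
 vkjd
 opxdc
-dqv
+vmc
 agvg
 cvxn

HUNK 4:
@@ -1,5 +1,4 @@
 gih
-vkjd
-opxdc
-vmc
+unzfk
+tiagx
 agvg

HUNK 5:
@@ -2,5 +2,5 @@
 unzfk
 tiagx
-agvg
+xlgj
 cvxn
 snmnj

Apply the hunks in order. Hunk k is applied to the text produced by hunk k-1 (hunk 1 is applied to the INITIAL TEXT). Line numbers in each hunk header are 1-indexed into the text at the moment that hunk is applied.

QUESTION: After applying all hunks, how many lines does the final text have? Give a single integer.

Answer: 6

Derivation:
Hunk 1: at line 4 remove [ulju,fwzz,aeszx] add [igymn] -> 7 lines: gih vkjd opxdc dqv igymn cvxn snmnj
Hunk 2: at line 3 remove [igymn] add [agvg] -> 7 lines: gih vkjd opxdc dqv agvg cvxn snmnj
Hunk 3: at line 2 remove [dqv] add [vmc] -> 7 lines: gih vkjd opxdc vmc agvg cvxn snmnj
Hunk 4: at line 1 remove [vkjd,opxdc,vmc] add [unzfk,tiagx] -> 6 lines: gih unzfk tiagx agvg cvxn snmnj
Hunk 5: at line 2 remove [agvg] add [xlgj] -> 6 lines: gih unzfk tiagx xlgj cvxn snmnj
Final line count: 6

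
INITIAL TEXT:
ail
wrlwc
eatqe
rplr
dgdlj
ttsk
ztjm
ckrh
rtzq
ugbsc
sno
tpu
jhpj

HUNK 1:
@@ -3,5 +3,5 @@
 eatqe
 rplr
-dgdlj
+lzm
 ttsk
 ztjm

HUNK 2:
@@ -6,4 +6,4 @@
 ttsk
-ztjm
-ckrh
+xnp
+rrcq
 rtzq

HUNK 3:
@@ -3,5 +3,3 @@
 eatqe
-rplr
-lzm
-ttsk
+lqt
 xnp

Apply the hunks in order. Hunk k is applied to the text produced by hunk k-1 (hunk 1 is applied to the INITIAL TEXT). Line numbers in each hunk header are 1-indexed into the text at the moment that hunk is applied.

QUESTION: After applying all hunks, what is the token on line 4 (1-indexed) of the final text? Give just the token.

Answer: lqt

Derivation:
Hunk 1: at line 3 remove [dgdlj] add [lzm] -> 13 lines: ail wrlwc eatqe rplr lzm ttsk ztjm ckrh rtzq ugbsc sno tpu jhpj
Hunk 2: at line 6 remove [ztjm,ckrh] add [xnp,rrcq] -> 13 lines: ail wrlwc eatqe rplr lzm ttsk xnp rrcq rtzq ugbsc sno tpu jhpj
Hunk 3: at line 3 remove [rplr,lzm,ttsk] add [lqt] -> 11 lines: ail wrlwc eatqe lqt xnp rrcq rtzq ugbsc sno tpu jhpj
Final line 4: lqt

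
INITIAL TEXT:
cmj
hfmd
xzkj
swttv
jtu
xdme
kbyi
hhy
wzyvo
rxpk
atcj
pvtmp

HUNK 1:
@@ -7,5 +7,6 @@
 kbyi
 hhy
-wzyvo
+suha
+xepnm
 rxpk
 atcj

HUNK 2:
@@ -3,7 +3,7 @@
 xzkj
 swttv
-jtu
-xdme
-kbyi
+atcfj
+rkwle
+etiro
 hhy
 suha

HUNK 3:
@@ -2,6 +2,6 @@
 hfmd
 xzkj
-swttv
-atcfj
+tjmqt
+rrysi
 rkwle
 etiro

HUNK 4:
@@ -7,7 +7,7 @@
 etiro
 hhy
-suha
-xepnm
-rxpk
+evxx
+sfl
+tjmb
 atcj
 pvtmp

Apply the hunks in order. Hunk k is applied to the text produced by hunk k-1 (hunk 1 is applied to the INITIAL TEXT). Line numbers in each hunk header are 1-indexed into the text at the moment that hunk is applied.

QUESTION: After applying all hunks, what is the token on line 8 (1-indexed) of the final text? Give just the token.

Hunk 1: at line 7 remove [wzyvo] add [suha,xepnm] -> 13 lines: cmj hfmd xzkj swttv jtu xdme kbyi hhy suha xepnm rxpk atcj pvtmp
Hunk 2: at line 3 remove [jtu,xdme,kbyi] add [atcfj,rkwle,etiro] -> 13 lines: cmj hfmd xzkj swttv atcfj rkwle etiro hhy suha xepnm rxpk atcj pvtmp
Hunk 3: at line 2 remove [swttv,atcfj] add [tjmqt,rrysi] -> 13 lines: cmj hfmd xzkj tjmqt rrysi rkwle etiro hhy suha xepnm rxpk atcj pvtmp
Hunk 4: at line 7 remove [suha,xepnm,rxpk] add [evxx,sfl,tjmb] -> 13 lines: cmj hfmd xzkj tjmqt rrysi rkwle etiro hhy evxx sfl tjmb atcj pvtmp
Final line 8: hhy

Answer: hhy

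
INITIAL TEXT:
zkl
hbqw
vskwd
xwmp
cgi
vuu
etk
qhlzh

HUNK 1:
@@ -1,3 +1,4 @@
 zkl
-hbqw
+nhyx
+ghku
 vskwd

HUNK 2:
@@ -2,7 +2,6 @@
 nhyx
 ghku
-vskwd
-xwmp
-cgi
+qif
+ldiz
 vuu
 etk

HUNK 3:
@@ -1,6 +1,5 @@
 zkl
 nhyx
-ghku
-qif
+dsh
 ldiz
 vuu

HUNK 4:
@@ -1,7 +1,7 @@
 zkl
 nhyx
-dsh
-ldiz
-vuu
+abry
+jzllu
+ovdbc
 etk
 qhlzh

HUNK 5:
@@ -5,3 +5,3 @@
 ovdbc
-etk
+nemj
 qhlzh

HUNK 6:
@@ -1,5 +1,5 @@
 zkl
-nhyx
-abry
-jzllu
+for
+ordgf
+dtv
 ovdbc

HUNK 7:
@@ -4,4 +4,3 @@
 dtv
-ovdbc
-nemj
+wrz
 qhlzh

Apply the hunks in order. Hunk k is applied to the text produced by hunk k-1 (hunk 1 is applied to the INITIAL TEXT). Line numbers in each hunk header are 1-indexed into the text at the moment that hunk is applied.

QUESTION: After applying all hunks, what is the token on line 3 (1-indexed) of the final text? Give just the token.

Hunk 1: at line 1 remove [hbqw] add [nhyx,ghku] -> 9 lines: zkl nhyx ghku vskwd xwmp cgi vuu etk qhlzh
Hunk 2: at line 2 remove [vskwd,xwmp,cgi] add [qif,ldiz] -> 8 lines: zkl nhyx ghku qif ldiz vuu etk qhlzh
Hunk 3: at line 1 remove [ghku,qif] add [dsh] -> 7 lines: zkl nhyx dsh ldiz vuu etk qhlzh
Hunk 4: at line 1 remove [dsh,ldiz,vuu] add [abry,jzllu,ovdbc] -> 7 lines: zkl nhyx abry jzllu ovdbc etk qhlzh
Hunk 5: at line 5 remove [etk] add [nemj] -> 7 lines: zkl nhyx abry jzllu ovdbc nemj qhlzh
Hunk 6: at line 1 remove [nhyx,abry,jzllu] add [for,ordgf,dtv] -> 7 lines: zkl for ordgf dtv ovdbc nemj qhlzh
Hunk 7: at line 4 remove [ovdbc,nemj] add [wrz] -> 6 lines: zkl for ordgf dtv wrz qhlzh
Final line 3: ordgf

Answer: ordgf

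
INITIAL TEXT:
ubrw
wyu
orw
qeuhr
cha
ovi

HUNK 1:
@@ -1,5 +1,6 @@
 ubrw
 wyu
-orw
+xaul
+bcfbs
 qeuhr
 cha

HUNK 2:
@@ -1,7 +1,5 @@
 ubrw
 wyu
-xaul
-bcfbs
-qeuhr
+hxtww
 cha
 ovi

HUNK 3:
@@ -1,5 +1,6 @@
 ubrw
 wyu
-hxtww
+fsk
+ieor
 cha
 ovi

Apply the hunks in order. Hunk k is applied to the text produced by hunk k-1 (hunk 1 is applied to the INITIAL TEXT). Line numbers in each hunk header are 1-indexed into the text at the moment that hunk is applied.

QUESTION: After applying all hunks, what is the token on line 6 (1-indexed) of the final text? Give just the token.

Hunk 1: at line 1 remove [orw] add [xaul,bcfbs] -> 7 lines: ubrw wyu xaul bcfbs qeuhr cha ovi
Hunk 2: at line 1 remove [xaul,bcfbs,qeuhr] add [hxtww] -> 5 lines: ubrw wyu hxtww cha ovi
Hunk 3: at line 1 remove [hxtww] add [fsk,ieor] -> 6 lines: ubrw wyu fsk ieor cha ovi
Final line 6: ovi

Answer: ovi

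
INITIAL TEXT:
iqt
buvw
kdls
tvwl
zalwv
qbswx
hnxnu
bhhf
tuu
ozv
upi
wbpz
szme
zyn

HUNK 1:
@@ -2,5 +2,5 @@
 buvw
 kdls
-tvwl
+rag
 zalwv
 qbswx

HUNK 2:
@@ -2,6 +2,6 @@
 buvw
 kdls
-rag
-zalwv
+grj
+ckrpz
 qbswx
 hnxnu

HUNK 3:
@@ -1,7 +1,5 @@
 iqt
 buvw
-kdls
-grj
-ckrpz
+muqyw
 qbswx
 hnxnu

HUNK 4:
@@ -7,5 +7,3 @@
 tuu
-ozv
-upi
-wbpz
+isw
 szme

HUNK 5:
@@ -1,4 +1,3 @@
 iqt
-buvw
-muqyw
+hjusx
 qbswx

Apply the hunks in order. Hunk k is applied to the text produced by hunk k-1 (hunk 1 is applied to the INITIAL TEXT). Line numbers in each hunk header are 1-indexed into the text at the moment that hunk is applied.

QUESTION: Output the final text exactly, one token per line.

Hunk 1: at line 2 remove [tvwl] add [rag] -> 14 lines: iqt buvw kdls rag zalwv qbswx hnxnu bhhf tuu ozv upi wbpz szme zyn
Hunk 2: at line 2 remove [rag,zalwv] add [grj,ckrpz] -> 14 lines: iqt buvw kdls grj ckrpz qbswx hnxnu bhhf tuu ozv upi wbpz szme zyn
Hunk 3: at line 1 remove [kdls,grj,ckrpz] add [muqyw] -> 12 lines: iqt buvw muqyw qbswx hnxnu bhhf tuu ozv upi wbpz szme zyn
Hunk 4: at line 7 remove [ozv,upi,wbpz] add [isw] -> 10 lines: iqt buvw muqyw qbswx hnxnu bhhf tuu isw szme zyn
Hunk 5: at line 1 remove [buvw,muqyw] add [hjusx] -> 9 lines: iqt hjusx qbswx hnxnu bhhf tuu isw szme zyn

Answer: iqt
hjusx
qbswx
hnxnu
bhhf
tuu
isw
szme
zyn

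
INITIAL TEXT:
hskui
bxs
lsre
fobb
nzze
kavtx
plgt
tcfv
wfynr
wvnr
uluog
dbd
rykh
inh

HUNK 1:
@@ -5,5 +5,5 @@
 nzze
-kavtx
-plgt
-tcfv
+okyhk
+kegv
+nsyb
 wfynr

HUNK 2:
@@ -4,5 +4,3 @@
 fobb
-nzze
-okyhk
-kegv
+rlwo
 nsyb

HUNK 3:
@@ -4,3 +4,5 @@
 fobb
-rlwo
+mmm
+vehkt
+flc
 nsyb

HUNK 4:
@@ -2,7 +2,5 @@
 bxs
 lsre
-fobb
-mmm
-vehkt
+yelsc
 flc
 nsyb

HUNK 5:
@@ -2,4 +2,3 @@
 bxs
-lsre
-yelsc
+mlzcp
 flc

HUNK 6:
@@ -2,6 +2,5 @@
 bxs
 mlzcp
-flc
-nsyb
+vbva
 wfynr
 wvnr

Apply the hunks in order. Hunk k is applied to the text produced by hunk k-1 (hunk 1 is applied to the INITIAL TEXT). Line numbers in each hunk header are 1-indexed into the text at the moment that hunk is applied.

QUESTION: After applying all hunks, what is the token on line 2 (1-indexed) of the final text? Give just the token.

Hunk 1: at line 5 remove [kavtx,plgt,tcfv] add [okyhk,kegv,nsyb] -> 14 lines: hskui bxs lsre fobb nzze okyhk kegv nsyb wfynr wvnr uluog dbd rykh inh
Hunk 2: at line 4 remove [nzze,okyhk,kegv] add [rlwo] -> 12 lines: hskui bxs lsre fobb rlwo nsyb wfynr wvnr uluog dbd rykh inh
Hunk 3: at line 4 remove [rlwo] add [mmm,vehkt,flc] -> 14 lines: hskui bxs lsre fobb mmm vehkt flc nsyb wfynr wvnr uluog dbd rykh inh
Hunk 4: at line 2 remove [fobb,mmm,vehkt] add [yelsc] -> 12 lines: hskui bxs lsre yelsc flc nsyb wfynr wvnr uluog dbd rykh inh
Hunk 5: at line 2 remove [lsre,yelsc] add [mlzcp] -> 11 lines: hskui bxs mlzcp flc nsyb wfynr wvnr uluog dbd rykh inh
Hunk 6: at line 2 remove [flc,nsyb] add [vbva] -> 10 lines: hskui bxs mlzcp vbva wfynr wvnr uluog dbd rykh inh
Final line 2: bxs

Answer: bxs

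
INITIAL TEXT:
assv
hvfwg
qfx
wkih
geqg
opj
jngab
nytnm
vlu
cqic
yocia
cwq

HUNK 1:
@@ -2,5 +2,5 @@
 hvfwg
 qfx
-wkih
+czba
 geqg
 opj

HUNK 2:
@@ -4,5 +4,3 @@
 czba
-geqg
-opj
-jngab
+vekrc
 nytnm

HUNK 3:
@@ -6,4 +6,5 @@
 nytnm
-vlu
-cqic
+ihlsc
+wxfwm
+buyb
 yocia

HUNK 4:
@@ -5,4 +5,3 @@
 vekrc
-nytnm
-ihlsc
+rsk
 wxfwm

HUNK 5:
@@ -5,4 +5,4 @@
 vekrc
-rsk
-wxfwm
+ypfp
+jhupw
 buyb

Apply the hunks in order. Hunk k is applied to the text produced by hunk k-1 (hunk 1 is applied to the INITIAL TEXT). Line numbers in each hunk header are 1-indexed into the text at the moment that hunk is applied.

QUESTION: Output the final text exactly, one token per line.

Hunk 1: at line 2 remove [wkih] add [czba] -> 12 lines: assv hvfwg qfx czba geqg opj jngab nytnm vlu cqic yocia cwq
Hunk 2: at line 4 remove [geqg,opj,jngab] add [vekrc] -> 10 lines: assv hvfwg qfx czba vekrc nytnm vlu cqic yocia cwq
Hunk 3: at line 6 remove [vlu,cqic] add [ihlsc,wxfwm,buyb] -> 11 lines: assv hvfwg qfx czba vekrc nytnm ihlsc wxfwm buyb yocia cwq
Hunk 4: at line 5 remove [nytnm,ihlsc] add [rsk] -> 10 lines: assv hvfwg qfx czba vekrc rsk wxfwm buyb yocia cwq
Hunk 5: at line 5 remove [rsk,wxfwm] add [ypfp,jhupw] -> 10 lines: assv hvfwg qfx czba vekrc ypfp jhupw buyb yocia cwq

Answer: assv
hvfwg
qfx
czba
vekrc
ypfp
jhupw
buyb
yocia
cwq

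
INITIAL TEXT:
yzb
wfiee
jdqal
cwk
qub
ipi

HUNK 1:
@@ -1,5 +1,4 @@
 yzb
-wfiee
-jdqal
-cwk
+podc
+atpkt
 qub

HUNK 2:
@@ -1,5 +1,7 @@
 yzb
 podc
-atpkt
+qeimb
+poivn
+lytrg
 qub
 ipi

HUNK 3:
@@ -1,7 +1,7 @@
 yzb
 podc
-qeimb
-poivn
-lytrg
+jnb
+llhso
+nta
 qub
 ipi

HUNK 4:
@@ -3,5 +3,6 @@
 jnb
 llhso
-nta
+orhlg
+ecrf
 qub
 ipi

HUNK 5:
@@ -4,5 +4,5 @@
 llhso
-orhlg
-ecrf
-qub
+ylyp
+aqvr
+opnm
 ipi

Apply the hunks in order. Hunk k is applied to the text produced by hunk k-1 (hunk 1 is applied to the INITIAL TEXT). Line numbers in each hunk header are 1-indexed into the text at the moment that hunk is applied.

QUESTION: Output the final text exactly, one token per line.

Hunk 1: at line 1 remove [wfiee,jdqal,cwk] add [podc,atpkt] -> 5 lines: yzb podc atpkt qub ipi
Hunk 2: at line 1 remove [atpkt] add [qeimb,poivn,lytrg] -> 7 lines: yzb podc qeimb poivn lytrg qub ipi
Hunk 3: at line 1 remove [qeimb,poivn,lytrg] add [jnb,llhso,nta] -> 7 lines: yzb podc jnb llhso nta qub ipi
Hunk 4: at line 3 remove [nta] add [orhlg,ecrf] -> 8 lines: yzb podc jnb llhso orhlg ecrf qub ipi
Hunk 5: at line 4 remove [orhlg,ecrf,qub] add [ylyp,aqvr,opnm] -> 8 lines: yzb podc jnb llhso ylyp aqvr opnm ipi

Answer: yzb
podc
jnb
llhso
ylyp
aqvr
opnm
ipi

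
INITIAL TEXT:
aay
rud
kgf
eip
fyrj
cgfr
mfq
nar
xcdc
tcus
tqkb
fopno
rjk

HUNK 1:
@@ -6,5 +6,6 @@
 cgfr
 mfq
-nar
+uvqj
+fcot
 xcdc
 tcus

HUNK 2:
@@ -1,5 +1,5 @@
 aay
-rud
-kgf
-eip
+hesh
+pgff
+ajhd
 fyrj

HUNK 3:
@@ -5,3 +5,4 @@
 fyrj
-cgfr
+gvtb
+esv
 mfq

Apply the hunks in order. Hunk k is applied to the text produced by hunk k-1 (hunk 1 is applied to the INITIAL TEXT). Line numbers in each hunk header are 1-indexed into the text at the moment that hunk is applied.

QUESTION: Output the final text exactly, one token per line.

Answer: aay
hesh
pgff
ajhd
fyrj
gvtb
esv
mfq
uvqj
fcot
xcdc
tcus
tqkb
fopno
rjk

Derivation:
Hunk 1: at line 6 remove [nar] add [uvqj,fcot] -> 14 lines: aay rud kgf eip fyrj cgfr mfq uvqj fcot xcdc tcus tqkb fopno rjk
Hunk 2: at line 1 remove [rud,kgf,eip] add [hesh,pgff,ajhd] -> 14 lines: aay hesh pgff ajhd fyrj cgfr mfq uvqj fcot xcdc tcus tqkb fopno rjk
Hunk 3: at line 5 remove [cgfr] add [gvtb,esv] -> 15 lines: aay hesh pgff ajhd fyrj gvtb esv mfq uvqj fcot xcdc tcus tqkb fopno rjk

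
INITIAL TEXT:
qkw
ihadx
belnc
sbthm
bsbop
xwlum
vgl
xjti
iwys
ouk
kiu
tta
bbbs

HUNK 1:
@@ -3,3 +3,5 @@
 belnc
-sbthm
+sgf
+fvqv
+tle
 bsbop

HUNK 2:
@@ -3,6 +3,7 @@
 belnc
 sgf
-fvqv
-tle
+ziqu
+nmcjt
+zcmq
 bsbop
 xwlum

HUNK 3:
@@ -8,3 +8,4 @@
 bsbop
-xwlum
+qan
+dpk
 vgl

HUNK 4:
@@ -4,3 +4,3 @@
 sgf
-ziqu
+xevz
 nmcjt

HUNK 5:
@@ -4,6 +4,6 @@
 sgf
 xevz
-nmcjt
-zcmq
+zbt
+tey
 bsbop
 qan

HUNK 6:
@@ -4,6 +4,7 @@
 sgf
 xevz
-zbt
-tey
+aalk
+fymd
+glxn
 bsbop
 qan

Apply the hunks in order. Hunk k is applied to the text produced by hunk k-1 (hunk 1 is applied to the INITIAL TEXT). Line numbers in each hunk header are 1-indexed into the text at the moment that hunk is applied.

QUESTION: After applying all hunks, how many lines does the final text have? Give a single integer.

Answer: 18

Derivation:
Hunk 1: at line 3 remove [sbthm] add [sgf,fvqv,tle] -> 15 lines: qkw ihadx belnc sgf fvqv tle bsbop xwlum vgl xjti iwys ouk kiu tta bbbs
Hunk 2: at line 3 remove [fvqv,tle] add [ziqu,nmcjt,zcmq] -> 16 lines: qkw ihadx belnc sgf ziqu nmcjt zcmq bsbop xwlum vgl xjti iwys ouk kiu tta bbbs
Hunk 3: at line 8 remove [xwlum] add [qan,dpk] -> 17 lines: qkw ihadx belnc sgf ziqu nmcjt zcmq bsbop qan dpk vgl xjti iwys ouk kiu tta bbbs
Hunk 4: at line 4 remove [ziqu] add [xevz] -> 17 lines: qkw ihadx belnc sgf xevz nmcjt zcmq bsbop qan dpk vgl xjti iwys ouk kiu tta bbbs
Hunk 5: at line 4 remove [nmcjt,zcmq] add [zbt,tey] -> 17 lines: qkw ihadx belnc sgf xevz zbt tey bsbop qan dpk vgl xjti iwys ouk kiu tta bbbs
Hunk 6: at line 4 remove [zbt,tey] add [aalk,fymd,glxn] -> 18 lines: qkw ihadx belnc sgf xevz aalk fymd glxn bsbop qan dpk vgl xjti iwys ouk kiu tta bbbs
Final line count: 18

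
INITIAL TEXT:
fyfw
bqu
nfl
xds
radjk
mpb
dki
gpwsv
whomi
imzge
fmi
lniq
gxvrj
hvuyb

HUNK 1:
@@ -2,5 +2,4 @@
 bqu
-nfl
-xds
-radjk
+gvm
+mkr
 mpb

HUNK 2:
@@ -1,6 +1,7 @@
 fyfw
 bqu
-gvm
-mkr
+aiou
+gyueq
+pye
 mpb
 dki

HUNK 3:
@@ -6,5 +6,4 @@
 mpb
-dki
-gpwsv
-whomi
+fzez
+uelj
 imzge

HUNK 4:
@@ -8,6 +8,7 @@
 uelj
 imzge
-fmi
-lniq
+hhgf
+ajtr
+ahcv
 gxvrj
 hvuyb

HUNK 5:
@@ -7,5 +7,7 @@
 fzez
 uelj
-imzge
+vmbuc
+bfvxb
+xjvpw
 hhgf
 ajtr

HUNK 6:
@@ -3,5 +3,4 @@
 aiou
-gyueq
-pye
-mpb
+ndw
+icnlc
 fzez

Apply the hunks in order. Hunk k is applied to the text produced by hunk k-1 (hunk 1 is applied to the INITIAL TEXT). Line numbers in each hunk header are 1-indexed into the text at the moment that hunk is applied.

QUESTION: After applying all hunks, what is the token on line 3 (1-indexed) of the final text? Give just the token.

Answer: aiou

Derivation:
Hunk 1: at line 2 remove [nfl,xds,radjk] add [gvm,mkr] -> 13 lines: fyfw bqu gvm mkr mpb dki gpwsv whomi imzge fmi lniq gxvrj hvuyb
Hunk 2: at line 1 remove [gvm,mkr] add [aiou,gyueq,pye] -> 14 lines: fyfw bqu aiou gyueq pye mpb dki gpwsv whomi imzge fmi lniq gxvrj hvuyb
Hunk 3: at line 6 remove [dki,gpwsv,whomi] add [fzez,uelj] -> 13 lines: fyfw bqu aiou gyueq pye mpb fzez uelj imzge fmi lniq gxvrj hvuyb
Hunk 4: at line 8 remove [fmi,lniq] add [hhgf,ajtr,ahcv] -> 14 lines: fyfw bqu aiou gyueq pye mpb fzez uelj imzge hhgf ajtr ahcv gxvrj hvuyb
Hunk 5: at line 7 remove [imzge] add [vmbuc,bfvxb,xjvpw] -> 16 lines: fyfw bqu aiou gyueq pye mpb fzez uelj vmbuc bfvxb xjvpw hhgf ajtr ahcv gxvrj hvuyb
Hunk 6: at line 3 remove [gyueq,pye,mpb] add [ndw,icnlc] -> 15 lines: fyfw bqu aiou ndw icnlc fzez uelj vmbuc bfvxb xjvpw hhgf ajtr ahcv gxvrj hvuyb
Final line 3: aiou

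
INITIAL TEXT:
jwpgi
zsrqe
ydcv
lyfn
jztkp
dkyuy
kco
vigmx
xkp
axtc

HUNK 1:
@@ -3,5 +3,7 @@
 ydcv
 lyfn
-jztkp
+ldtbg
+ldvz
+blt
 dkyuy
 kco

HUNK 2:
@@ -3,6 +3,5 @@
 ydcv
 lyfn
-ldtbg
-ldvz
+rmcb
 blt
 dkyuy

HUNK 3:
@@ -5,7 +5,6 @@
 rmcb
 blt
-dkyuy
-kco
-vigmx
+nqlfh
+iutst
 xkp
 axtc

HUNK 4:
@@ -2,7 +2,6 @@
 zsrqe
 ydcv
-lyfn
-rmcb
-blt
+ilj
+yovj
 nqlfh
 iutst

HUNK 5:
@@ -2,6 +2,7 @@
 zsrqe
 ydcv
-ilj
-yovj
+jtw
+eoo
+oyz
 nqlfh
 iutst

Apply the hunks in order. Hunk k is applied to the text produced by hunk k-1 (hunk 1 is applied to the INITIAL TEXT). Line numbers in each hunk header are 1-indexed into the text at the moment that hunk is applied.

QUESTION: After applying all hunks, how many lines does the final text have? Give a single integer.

Answer: 10

Derivation:
Hunk 1: at line 3 remove [jztkp] add [ldtbg,ldvz,blt] -> 12 lines: jwpgi zsrqe ydcv lyfn ldtbg ldvz blt dkyuy kco vigmx xkp axtc
Hunk 2: at line 3 remove [ldtbg,ldvz] add [rmcb] -> 11 lines: jwpgi zsrqe ydcv lyfn rmcb blt dkyuy kco vigmx xkp axtc
Hunk 3: at line 5 remove [dkyuy,kco,vigmx] add [nqlfh,iutst] -> 10 lines: jwpgi zsrqe ydcv lyfn rmcb blt nqlfh iutst xkp axtc
Hunk 4: at line 2 remove [lyfn,rmcb,blt] add [ilj,yovj] -> 9 lines: jwpgi zsrqe ydcv ilj yovj nqlfh iutst xkp axtc
Hunk 5: at line 2 remove [ilj,yovj] add [jtw,eoo,oyz] -> 10 lines: jwpgi zsrqe ydcv jtw eoo oyz nqlfh iutst xkp axtc
Final line count: 10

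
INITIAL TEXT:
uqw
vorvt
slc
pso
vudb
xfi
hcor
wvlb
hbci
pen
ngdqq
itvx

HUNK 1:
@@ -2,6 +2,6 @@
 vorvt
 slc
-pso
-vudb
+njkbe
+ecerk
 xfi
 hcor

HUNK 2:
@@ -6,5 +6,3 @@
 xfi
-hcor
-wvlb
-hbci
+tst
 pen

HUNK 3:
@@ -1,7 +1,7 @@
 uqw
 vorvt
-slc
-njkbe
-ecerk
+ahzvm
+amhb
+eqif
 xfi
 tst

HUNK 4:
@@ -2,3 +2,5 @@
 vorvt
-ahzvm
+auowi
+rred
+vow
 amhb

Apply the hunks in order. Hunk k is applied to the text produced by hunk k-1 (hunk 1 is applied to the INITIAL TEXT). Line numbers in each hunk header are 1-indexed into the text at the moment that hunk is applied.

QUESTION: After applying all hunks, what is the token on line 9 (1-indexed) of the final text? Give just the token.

Answer: tst

Derivation:
Hunk 1: at line 2 remove [pso,vudb] add [njkbe,ecerk] -> 12 lines: uqw vorvt slc njkbe ecerk xfi hcor wvlb hbci pen ngdqq itvx
Hunk 2: at line 6 remove [hcor,wvlb,hbci] add [tst] -> 10 lines: uqw vorvt slc njkbe ecerk xfi tst pen ngdqq itvx
Hunk 3: at line 1 remove [slc,njkbe,ecerk] add [ahzvm,amhb,eqif] -> 10 lines: uqw vorvt ahzvm amhb eqif xfi tst pen ngdqq itvx
Hunk 4: at line 2 remove [ahzvm] add [auowi,rred,vow] -> 12 lines: uqw vorvt auowi rred vow amhb eqif xfi tst pen ngdqq itvx
Final line 9: tst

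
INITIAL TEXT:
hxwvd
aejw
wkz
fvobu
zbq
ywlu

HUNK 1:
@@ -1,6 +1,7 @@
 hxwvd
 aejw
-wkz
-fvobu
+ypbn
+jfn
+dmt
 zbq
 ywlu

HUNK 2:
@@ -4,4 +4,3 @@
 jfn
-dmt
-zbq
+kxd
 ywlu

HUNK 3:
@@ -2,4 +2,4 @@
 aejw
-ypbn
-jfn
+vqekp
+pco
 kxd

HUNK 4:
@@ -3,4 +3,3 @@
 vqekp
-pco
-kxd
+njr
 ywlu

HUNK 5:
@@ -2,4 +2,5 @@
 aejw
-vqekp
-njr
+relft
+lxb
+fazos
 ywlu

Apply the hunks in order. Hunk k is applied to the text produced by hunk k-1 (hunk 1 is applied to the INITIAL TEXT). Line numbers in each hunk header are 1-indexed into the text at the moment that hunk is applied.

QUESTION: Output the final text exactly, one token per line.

Hunk 1: at line 1 remove [wkz,fvobu] add [ypbn,jfn,dmt] -> 7 lines: hxwvd aejw ypbn jfn dmt zbq ywlu
Hunk 2: at line 4 remove [dmt,zbq] add [kxd] -> 6 lines: hxwvd aejw ypbn jfn kxd ywlu
Hunk 3: at line 2 remove [ypbn,jfn] add [vqekp,pco] -> 6 lines: hxwvd aejw vqekp pco kxd ywlu
Hunk 4: at line 3 remove [pco,kxd] add [njr] -> 5 lines: hxwvd aejw vqekp njr ywlu
Hunk 5: at line 2 remove [vqekp,njr] add [relft,lxb,fazos] -> 6 lines: hxwvd aejw relft lxb fazos ywlu

Answer: hxwvd
aejw
relft
lxb
fazos
ywlu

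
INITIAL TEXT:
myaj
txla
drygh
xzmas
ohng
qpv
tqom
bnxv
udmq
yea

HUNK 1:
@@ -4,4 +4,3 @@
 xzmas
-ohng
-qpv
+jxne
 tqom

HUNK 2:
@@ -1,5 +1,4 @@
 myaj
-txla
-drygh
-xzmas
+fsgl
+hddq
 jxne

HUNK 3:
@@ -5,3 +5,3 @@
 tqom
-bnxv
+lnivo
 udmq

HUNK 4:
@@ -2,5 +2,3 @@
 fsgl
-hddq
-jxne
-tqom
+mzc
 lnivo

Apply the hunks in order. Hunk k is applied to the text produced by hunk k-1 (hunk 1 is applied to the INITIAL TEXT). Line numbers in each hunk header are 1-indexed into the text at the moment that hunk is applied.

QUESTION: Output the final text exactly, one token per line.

Hunk 1: at line 4 remove [ohng,qpv] add [jxne] -> 9 lines: myaj txla drygh xzmas jxne tqom bnxv udmq yea
Hunk 2: at line 1 remove [txla,drygh,xzmas] add [fsgl,hddq] -> 8 lines: myaj fsgl hddq jxne tqom bnxv udmq yea
Hunk 3: at line 5 remove [bnxv] add [lnivo] -> 8 lines: myaj fsgl hddq jxne tqom lnivo udmq yea
Hunk 4: at line 2 remove [hddq,jxne,tqom] add [mzc] -> 6 lines: myaj fsgl mzc lnivo udmq yea

Answer: myaj
fsgl
mzc
lnivo
udmq
yea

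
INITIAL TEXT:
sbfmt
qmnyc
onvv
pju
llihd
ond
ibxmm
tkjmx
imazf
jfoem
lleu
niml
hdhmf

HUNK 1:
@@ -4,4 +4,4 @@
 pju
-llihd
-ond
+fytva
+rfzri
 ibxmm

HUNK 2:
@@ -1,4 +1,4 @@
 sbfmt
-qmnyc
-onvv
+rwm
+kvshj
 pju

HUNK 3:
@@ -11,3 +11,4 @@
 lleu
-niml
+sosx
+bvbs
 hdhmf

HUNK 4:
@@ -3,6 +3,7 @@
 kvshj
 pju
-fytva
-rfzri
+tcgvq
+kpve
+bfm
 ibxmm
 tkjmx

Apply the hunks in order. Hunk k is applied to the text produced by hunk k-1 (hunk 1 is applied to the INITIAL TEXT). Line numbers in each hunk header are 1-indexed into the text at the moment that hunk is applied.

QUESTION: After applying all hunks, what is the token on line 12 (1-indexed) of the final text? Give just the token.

Answer: lleu

Derivation:
Hunk 1: at line 4 remove [llihd,ond] add [fytva,rfzri] -> 13 lines: sbfmt qmnyc onvv pju fytva rfzri ibxmm tkjmx imazf jfoem lleu niml hdhmf
Hunk 2: at line 1 remove [qmnyc,onvv] add [rwm,kvshj] -> 13 lines: sbfmt rwm kvshj pju fytva rfzri ibxmm tkjmx imazf jfoem lleu niml hdhmf
Hunk 3: at line 11 remove [niml] add [sosx,bvbs] -> 14 lines: sbfmt rwm kvshj pju fytva rfzri ibxmm tkjmx imazf jfoem lleu sosx bvbs hdhmf
Hunk 4: at line 3 remove [fytva,rfzri] add [tcgvq,kpve,bfm] -> 15 lines: sbfmt rwm kvshj pju tcgvq kpve bfm ibxmm tkjmx imazf jfoem lleu sosx bvbs hdhmf
Final line 12: lleu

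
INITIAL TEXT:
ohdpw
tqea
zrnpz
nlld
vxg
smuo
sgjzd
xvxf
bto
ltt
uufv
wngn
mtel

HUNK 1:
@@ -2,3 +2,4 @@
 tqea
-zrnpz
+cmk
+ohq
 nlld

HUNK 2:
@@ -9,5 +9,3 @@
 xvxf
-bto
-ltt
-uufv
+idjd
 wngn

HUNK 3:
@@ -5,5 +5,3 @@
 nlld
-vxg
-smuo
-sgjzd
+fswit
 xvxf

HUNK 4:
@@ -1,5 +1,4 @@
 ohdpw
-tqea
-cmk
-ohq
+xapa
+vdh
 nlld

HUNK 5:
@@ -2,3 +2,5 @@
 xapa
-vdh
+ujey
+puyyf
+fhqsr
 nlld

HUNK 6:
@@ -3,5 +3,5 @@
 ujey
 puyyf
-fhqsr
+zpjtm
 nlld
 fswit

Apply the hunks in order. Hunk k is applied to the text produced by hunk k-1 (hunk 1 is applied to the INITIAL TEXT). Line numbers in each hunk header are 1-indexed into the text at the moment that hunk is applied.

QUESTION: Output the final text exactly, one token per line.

Answer: ohdpw
xapa
ujey
puyyf
zpjtm
nlld
fswit
xvxf
idjd
wngn
mtel

Derivation:
Hunk 1: at line 2 remove [zrnpz] add [cmk,ohq] -> 14 lines: ohdpw tqea cmk ohq nlld vxg smuo sgjzd xvxf bto ltt uufv wngn mtel
Hunk 2: at line 9 remove [bto,ltt,uufv] add [idjd] -> 12 lines: ohdpw tqea cmk ohq nlld vxg smuo sgjzd xvxf idjd wngn mtel
Hunk 3: at line 5 remove [vxg,smuo,sgjzd] add [fswit] -> 10 lines: ohdpw tqea cmk ohq nlld fswit xvxf idjd wngn mtel
Hunk 4: at line 1 remove [tqea,cmk,ohq] add [xapa,vdh] -> 9 lines: ohdpw xapa vdh nlld fswit xvxf idjd wngn mtel
Hunk 5: at line 2 remove [vdh] add [ujey,puyyf,fhqsr] -> 11 lines: ohdpw xapa ujey puyyf fhqsr nlld fswit xvxf idjd wngn mtel
Hunk 6: at line 3 remove [fhqsr] add [zpjtm] -> 11 lines: ohdpw xapa ujey puyyf zpjtm nlld fswit xvxf idjd wngn mtel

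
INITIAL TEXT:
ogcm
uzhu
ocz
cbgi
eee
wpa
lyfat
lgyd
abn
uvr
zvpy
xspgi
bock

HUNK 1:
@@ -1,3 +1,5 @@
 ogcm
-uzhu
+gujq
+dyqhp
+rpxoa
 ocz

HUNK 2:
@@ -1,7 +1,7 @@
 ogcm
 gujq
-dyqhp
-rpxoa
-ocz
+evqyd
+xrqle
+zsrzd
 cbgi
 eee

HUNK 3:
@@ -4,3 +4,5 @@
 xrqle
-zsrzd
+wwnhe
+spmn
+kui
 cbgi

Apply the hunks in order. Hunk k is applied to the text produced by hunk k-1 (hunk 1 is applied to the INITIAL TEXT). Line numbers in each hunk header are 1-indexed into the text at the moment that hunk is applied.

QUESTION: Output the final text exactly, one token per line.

Hunk 1: at line 1 remove [uzhu] add [gujq,dyqhp,rpxoa] -> 15 lines: ogcm gujq dyqhp rpxoa ocz cbgi eee wpa lyfat lgyd abn uvr zvpy xspgi bock
Hunk 2: at line 1 remove [dyqhp,rpxoa,ocz] add [evqyd,xrqle,zsrzd] -> 15 lines: ogcm gujq evqyd xrqle zsrzd cbgi eee wpa lyfat lgyd abn uvr zvpy xspgi bock
Hunk 3: at line 4 remove [zsrzd] add [wwnhe,spmn,kui] -> 17 lines: ogcm gujq evqyd xrqle wwnhe spmn kui cbgi eee wpa lyfat lgyd abn uvr zvpy xspgi bock

Answer: ogcm
gujq
evqyd
xrqle
wwnhe
spmn
kui
cbgi
eee
wpa
lyfat
lgyd
abn
uvr
zvpy
xspgi
bock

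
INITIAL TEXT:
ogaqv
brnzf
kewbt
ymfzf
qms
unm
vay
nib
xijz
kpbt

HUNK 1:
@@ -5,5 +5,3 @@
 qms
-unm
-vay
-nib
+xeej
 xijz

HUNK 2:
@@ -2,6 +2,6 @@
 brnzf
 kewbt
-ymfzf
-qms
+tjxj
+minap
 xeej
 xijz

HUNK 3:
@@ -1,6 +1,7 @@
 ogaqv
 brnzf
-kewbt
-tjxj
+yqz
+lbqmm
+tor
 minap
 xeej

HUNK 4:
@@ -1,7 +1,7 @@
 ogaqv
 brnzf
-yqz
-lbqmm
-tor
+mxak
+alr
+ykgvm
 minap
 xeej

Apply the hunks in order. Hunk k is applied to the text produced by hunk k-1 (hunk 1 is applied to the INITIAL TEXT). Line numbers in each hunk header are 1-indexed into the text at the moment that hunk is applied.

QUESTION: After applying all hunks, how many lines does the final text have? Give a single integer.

Hunk 1: at line 5 remove [unm,vay,nib] add [xeej] -> 8 lines: ogaqv brnzf kewbt ymfzf qms xeej xijz kpbt
Hunk 2: at line 2 remove [ymfzf,qms] add [tjxj,minap] -> 8 lines: ogaqv brnzf kewbt tjxj minap xeej xijz kpbt
Hunk 3: at line 1 remove [kewbt,tjxj] add [yqz,lbqmm,tor] -> 9 lines: ogaqv brnzf yqz lbqmm tor minap xeej xijz kpbt
Hunk 4: at line 1 remove [yqz,lbqmm,tor] add [mxak,alr,ykgvm] -> 9 lines: ogaqv brnzf mxak alr ykgvm minap xeej xijz kpbt
Final line count: 9

Answer: 9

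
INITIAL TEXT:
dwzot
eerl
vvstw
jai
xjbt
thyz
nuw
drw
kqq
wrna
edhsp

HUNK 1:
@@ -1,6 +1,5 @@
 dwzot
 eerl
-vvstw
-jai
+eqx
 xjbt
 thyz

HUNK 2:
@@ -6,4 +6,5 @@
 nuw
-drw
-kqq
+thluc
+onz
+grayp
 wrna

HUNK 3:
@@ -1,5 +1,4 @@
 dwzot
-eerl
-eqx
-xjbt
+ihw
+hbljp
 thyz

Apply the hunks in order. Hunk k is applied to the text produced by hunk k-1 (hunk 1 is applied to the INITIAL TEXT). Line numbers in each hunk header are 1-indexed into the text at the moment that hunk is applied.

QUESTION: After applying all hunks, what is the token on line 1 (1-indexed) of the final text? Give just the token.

Hunk 1: at line 1 remove [vvstw,jai] add [eqx] -> 10 lines: dwzot eerl eqx xjbt thyz nuw drw kqq wrna edhsp
Hunk 2: at line 6 remove [drw,kqq] add [thluc,onz,grayp] -> 11 lines: dwzot eerl eqx xjbt thyz nuw thluc onz grayp wrna edhsp
Hunk 3: at line 1 remove [eerl,eqx,xjbt] add [ihw,hbljp] -> 10 lines: dwzot ihw hbljp thyz nuw thluc onz grayp wrna edhsp
Final line 1: dwzot

Answer: dwzot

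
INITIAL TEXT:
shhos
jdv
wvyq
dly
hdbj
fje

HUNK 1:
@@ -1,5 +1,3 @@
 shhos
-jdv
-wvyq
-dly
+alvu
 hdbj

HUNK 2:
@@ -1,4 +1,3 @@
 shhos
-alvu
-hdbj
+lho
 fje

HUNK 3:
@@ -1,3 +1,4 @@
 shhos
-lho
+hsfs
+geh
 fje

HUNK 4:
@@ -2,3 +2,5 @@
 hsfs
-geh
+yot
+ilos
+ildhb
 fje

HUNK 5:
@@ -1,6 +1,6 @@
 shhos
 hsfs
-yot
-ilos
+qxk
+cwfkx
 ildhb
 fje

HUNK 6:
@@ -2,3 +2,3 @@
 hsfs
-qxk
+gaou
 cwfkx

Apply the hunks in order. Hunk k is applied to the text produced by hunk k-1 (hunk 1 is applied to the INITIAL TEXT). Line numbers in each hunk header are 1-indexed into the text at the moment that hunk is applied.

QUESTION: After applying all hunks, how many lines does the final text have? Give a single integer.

Hunk 1: at line 1 remove [jdv,wvyq,dly] add [alvu] -> 4 lines: shhos alvu hdbj fje
Hunk 2: at line 1 remove [alvu,hdbj] add [lho] -> 3 lines: shhos lho fje
Hunk 3: at line 1 remove [lho] add [hsfs,geh] -> 4 lines: shhos hsfs geh fje
Hunk 4: at line 2 remove [geh] add [yot,ilos,ildhb] -> 6 lines: shhos hsfs yot ilos ildhb fje
Hunk 5: at line 1 remove [yot,ilos] add [qxk,cwfkx] -> 6 lines: shhos hsfs qxk cwfkx ildhb fje
Hunk 6: at line 2 remove [qxk] add [gaou] -> 6 lines: shhos hsfs gaou cwfkx ildhb fje
Final line count: 6

Answer: 6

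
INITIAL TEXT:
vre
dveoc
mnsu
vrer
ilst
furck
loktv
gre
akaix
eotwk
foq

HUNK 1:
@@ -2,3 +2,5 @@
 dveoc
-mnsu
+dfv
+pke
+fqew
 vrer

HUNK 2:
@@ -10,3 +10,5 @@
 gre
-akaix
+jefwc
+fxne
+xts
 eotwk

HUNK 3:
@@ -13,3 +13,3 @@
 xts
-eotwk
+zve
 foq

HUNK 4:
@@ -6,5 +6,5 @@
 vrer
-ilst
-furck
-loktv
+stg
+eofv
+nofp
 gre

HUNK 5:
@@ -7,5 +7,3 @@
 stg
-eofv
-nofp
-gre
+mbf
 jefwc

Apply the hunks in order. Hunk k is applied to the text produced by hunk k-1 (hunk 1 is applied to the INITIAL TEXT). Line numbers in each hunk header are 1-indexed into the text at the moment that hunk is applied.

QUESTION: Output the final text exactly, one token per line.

Answer: vre
dveoc
dfv
pke
fqew
vrer
stg
mbf
jefwc
fxne
xts
zve
foq

Derivation:
Hunk 1: at line 2 remove [mnsu] add [dfv,pke,fqew] -> 13 lines: vre dveoc dfv pke fqew vrer ilst furck loktv gre akaix eotwk foq
Hunk 2: at line 10 remove [akaix] add [jefwc,fxne,xts] -> 15 lines: vre dveoc dfv pke fqew vrer ilst furck loktv gre jefwc fxne xts eotwk foq
Hunk 3: at line 13 remove [eotwk] add [zve] -> 15 lines: vre dveoc dfv pke fqew vrer ilst furck loktv gre jefwc fxne xts zve foq
Hunk 4: at line 6 remove [ilst,furck,loktv] add [stg,eofv,nofp] -> 15 lines: vre dveoc dfv pke fqew vrer stg eofv nofp gre jefwc fxne xts zve foq
Hunk 5: at line 7 remove [eofv,nofp,gre] add [mbf] -> 13 lines: vre dveoc dfv pke fqew vrer stg mbf jefwc fxne xts zve foq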